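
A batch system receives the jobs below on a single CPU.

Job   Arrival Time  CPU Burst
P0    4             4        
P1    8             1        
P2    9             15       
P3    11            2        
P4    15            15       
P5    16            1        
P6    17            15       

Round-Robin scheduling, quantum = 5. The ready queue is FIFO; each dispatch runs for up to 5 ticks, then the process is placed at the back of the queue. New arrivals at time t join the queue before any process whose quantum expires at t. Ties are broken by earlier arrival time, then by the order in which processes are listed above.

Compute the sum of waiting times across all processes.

Schedule: | idle 0-4 | P0 4-8 | P1 8-9 | P2 9-14 | P3 14-16 | P2 16-21 | P4 21-26 | P5 26-27 | P6 27-32 | P2 32-37 | P4 37-42 | P6 42-47 | P4 47-52 | P6 52-57 |
Completion: P0=8  P1=9  P2=37  P3=16  P4=52  P5=27  P6=57
Waiting = turnaround − burst: P0=0, P1=0, P2=13, P3=3, P4=22, P5=10, P6=25
Total waiting = 0 + 0 + 13 + 3 + 22 + 10 + 25 = 73

73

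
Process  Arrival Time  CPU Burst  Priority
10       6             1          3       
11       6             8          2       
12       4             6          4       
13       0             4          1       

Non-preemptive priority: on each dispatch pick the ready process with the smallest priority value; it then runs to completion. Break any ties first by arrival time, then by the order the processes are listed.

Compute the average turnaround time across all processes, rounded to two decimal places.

8.75

Timeline: | 13 0-4 | 12 4-10 | 11 10-18 | 10 18-19 |
Completion: 10=19  11=18  12=10  13=4
Turnaround times: 10=13, 11=12, 12=6, 13=4
Average turnaround = (13+12+6+4) / 4 = 35/4 = 8.75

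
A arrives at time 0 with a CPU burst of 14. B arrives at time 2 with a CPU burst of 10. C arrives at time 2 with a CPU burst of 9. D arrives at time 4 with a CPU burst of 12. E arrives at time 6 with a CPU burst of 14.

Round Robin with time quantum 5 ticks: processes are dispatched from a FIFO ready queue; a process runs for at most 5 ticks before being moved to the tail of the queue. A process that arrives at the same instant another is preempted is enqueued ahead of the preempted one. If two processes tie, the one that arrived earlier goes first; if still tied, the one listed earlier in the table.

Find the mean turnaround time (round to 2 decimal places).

Timeline: | A 0-5 | B 5-10 | C 10-15 | D 15-20 | A 20-25 | E 25-30 | B 30-35 | C 35-39 | D 39-44 | A 44-48 | E 48-53 | D 53-55 | E 55-59 |
Completion: A=48  B=35  C=39  D=55  E=59
Turnaround times: A=48, B=33, C=37, D=51, E=53
Average turnaround = (48+33+37+51+53) / 5 = 222/5 = 44.40

44.40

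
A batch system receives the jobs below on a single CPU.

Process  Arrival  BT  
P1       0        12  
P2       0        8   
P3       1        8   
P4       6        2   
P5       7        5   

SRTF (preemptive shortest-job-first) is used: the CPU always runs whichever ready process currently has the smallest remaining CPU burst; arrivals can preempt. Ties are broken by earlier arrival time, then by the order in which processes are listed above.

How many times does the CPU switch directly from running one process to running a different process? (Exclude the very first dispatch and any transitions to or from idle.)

4

Schedule: | P2 0-8 | P4 8-10 | P5 10-15 | P3 15-23 | P1 23-35 |
Completion: P1=35  P2=8  P3=23  P4=10  P5=15
Turnaround (C−A): P1=35  P2=8  P3=22  P4=4  P5=8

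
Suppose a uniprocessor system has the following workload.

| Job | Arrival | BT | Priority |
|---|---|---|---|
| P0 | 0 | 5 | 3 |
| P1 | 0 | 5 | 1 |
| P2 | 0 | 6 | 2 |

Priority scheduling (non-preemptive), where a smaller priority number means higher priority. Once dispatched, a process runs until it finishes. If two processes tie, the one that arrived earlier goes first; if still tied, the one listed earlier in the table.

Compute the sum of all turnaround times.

32

Gantt: | P1 0-5 | P2 5-11 | P0 11-16 |
Completion: P0=16  P1=5  P2=11
Turnaround = completion − arrival: P0=16, P1=5, P2=11
Total turnaround = 16 + 5 + 11 = 32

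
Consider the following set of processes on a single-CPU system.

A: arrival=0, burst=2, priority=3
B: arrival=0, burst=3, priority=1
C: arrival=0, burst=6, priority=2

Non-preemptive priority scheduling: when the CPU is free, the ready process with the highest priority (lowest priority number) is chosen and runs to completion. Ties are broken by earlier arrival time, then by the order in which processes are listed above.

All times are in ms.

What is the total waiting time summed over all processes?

Gantt: | B 0-3 | C 3-9 | A 9-11 |
Completion: A=11  B=3  C=9
Waiting = turnaround − burst: A=9, B=0, C=3
Total waiting = 9 + 0 + 3 = 12

12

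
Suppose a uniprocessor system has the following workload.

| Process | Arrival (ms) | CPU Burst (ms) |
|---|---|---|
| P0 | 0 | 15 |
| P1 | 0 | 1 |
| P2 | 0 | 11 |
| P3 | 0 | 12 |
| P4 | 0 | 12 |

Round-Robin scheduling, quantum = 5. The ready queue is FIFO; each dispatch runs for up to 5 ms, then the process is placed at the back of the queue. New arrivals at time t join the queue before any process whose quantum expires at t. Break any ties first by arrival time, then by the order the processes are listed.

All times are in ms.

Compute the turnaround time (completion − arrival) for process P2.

47

Schedule: | P0 0-5 | P1 5-6 | P2 6-11 | P3 11-16 | P4 16-21 | P0 21-26 | P2 26-31 | P3 31-36 | P4 36-41 | P0 41-46 | P2 46-47 | P3 47-49 | P4 49-51 |
Completion: P0=46  P1=6  P2=47  P3=49  P4=51
Turnaround (C−A): P0=46  P1=6  P2=47  P3=49  P4=51
Turnaround(P2) = completion − arrival = 47 − 0 = 47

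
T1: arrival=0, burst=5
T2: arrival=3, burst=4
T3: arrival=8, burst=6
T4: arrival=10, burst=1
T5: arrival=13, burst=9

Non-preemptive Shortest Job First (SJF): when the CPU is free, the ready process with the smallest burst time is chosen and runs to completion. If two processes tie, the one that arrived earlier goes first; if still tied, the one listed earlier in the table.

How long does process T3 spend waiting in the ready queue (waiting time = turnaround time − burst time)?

1

Gantt: | T1 0-5 | T2 5-9 | T3 9-15 | T4 15-16 | T5 16-25 |
Completion: T1=5  T2=9  T3=15  T4=16  T5=25
Waiting(T3) = turnaround − burst = 7 − 6 = 1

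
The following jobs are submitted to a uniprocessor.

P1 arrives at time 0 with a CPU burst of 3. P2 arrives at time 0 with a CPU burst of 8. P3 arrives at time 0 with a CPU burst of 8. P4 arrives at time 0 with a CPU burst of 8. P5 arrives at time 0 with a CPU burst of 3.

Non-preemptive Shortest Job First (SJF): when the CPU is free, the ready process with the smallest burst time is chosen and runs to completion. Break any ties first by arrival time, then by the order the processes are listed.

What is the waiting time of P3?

14

Schedule: | P1 0-3 | P5 3-6 | P2 6-14 | P3 14-22 | P4 22-30 |
Completion: P1=3  P2=14  P3=22  P4=30  P5=6
Waiting(P3) = turnaround − burst = 22 − 8 = 14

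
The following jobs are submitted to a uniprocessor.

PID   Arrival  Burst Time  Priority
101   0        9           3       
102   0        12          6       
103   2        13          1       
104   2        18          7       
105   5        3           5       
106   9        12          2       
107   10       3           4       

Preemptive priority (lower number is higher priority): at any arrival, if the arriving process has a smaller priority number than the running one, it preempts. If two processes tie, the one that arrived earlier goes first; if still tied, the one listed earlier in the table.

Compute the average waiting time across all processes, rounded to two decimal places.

Schedule: | 101 0-2 | 103 2-15 | 106 15-27 | 101 27-34 | 107 34-37 | 105 37-40 | 102 40-52 | 104 52-70 |
Completion: 101=34  102=52  103=15  104=70  105=40  106=27  107=37
Waiting times: 101=25, 102=40, 103=0, 104=50, 105=32, 106=6, 107=24
Average waiting = (25+40+0+50+32+6+24) / 7 = 177/7 = 25.29

25.29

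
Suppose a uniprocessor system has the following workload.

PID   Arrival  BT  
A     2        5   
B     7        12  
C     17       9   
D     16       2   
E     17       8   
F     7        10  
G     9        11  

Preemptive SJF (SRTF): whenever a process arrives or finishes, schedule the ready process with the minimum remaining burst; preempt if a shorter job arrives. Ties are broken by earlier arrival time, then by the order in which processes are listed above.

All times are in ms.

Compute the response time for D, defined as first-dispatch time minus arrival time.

Gantt: | idle 0-2 | A 2-7 | F 7-17 | D 17-19 | E 19-27 | C 27-36 | G 36-47 | B 47-59 |
Completion: A=7  B=59  C=36  D=19  E=27  F=17  G=47
Turnaround (C−A): A=5  B=52  C=19  D=3  E=10  F=10  G=38
Response(D) = first start − arrival = 17 − 16 = 1

1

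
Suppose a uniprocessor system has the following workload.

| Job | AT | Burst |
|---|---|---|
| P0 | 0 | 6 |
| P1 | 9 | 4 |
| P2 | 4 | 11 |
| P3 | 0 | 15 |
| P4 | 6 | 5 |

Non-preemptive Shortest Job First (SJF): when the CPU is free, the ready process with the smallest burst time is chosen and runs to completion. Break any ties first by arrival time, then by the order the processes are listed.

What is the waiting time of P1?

2

Gantt: | P0 0-6 | P4 6-11 | P1 11-15 | P2 15-26 | P3 26-41 |
Completion: P0=6  P1=15  P2=26  P3=41  P4=11
Waiting(P1) = turnaround − burst = 6 − 4 = 2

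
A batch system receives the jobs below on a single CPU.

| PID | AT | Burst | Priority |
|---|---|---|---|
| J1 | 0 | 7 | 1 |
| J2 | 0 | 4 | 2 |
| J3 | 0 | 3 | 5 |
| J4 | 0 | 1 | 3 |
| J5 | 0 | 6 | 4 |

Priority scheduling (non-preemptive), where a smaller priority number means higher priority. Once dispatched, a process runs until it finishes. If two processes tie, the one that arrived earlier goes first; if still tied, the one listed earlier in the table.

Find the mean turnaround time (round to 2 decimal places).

Gantt: | J1 0-7 | J2 7-11 | J4 11-12 | J5 12-18 | J3 18-21 |
Completion: J1=7  J2=11  J3=21  J4=12  J5=18
Turnaround times: J1=7, J2=11, J3=21, J4=12, J5=18
Average turnaround = (7+11+21+12+18) / 5 = 69/5 = 13.80

13.80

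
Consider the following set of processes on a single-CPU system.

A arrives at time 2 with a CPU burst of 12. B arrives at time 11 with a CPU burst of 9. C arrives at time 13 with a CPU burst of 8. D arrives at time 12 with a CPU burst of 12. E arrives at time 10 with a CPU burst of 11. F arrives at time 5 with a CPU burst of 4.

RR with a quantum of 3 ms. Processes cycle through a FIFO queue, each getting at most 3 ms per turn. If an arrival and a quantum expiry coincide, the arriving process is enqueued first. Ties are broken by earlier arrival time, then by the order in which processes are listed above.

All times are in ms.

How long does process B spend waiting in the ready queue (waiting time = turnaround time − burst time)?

28

Timeline: | idle 0-2 | A 2-5 | F 5-8 | A 8-11 | F 11-12 | E 12-15 | B 15-18 | A 18-21 | D 21-24 | C 24-27 | E 27-30 | B 30-33 | A 33-36 | D 36-39 | C 39-42 | E 42-45 | B 45-48 | D 48-51 | C 51-53 | E 53-55 | D 55-58 |
Completion: A=36  B=48  C=53  D=58  E=55  F=12
Turnaround (C−A): A=34  B=37  C=40  D=46  E=45  F=7
Waiting(B) = turnaround − burst = 37 − 9 = 28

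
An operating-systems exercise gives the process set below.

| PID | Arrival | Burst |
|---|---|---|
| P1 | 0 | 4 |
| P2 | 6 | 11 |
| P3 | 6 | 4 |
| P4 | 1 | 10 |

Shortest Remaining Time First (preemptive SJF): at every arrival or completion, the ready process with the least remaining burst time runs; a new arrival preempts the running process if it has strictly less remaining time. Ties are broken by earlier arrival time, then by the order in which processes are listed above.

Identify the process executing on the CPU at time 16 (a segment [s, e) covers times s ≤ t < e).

P4

Schedule: | P1 0-4 | P4 4-6 | P3 6-10 | P4 10-18 | P2 18-29 |
Completion: P1=4  P2=29  P3=10  P4=18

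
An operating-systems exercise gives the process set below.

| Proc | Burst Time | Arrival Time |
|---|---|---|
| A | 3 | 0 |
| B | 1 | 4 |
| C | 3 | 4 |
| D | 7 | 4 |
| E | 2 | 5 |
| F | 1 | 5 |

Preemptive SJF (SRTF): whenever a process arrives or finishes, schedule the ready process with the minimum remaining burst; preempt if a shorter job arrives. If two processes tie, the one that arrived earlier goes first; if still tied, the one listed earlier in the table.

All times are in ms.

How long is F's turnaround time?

1

Timeline: | A 0-3 | idle 3-4 | B 4-5 | F 5-6 | E 6-8 | C 8-11 | D 11-18 |
Completion: A=3  B=5  C=11  D=18  E=8  F=6
Turnaround (C−A): A=3  B=1  C=7  D=14  E=3  F=1
Turnaround(F) = completion − arrival = 6 − 5 = 1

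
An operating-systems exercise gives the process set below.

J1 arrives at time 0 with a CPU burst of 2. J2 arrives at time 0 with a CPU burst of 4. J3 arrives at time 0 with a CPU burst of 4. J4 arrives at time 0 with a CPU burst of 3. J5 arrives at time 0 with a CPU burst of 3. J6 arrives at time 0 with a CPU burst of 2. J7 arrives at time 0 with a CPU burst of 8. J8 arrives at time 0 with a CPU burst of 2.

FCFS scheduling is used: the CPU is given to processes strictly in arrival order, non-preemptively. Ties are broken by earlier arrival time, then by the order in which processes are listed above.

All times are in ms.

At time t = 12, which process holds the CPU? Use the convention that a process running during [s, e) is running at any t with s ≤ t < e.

Timeline: | J1 0-2 | J2 2-6 | J3 6-10 | J4 10-13 | J5 13-16 | J6 16-18 | J7 18-26 | J8 26-28 |
Completion: J1=2  J2=6  J3=10  J4=13  J5=16  J6=18  J7=26  J8=28

J4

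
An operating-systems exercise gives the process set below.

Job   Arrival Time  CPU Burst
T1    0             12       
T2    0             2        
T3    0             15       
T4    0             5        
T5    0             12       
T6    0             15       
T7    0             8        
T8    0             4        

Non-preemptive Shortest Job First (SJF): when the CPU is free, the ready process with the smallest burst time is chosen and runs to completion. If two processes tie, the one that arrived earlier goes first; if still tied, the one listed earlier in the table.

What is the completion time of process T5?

43

Schedule: | T2 0-2 | T8 2-6 | T4 6-11 | T7 11-19 | T1 19-31 | T5 31-43 | T3 43-58 | T6 58-73 |
Completion: T1=31  T2=2  T3=58  T4=11  T5=43  T6=73  T7=19  T8=6
Turnaround (C−A): T1=31  T2=2  T3=58  T4=11  T5=43  T6=73  T7=19  T8=6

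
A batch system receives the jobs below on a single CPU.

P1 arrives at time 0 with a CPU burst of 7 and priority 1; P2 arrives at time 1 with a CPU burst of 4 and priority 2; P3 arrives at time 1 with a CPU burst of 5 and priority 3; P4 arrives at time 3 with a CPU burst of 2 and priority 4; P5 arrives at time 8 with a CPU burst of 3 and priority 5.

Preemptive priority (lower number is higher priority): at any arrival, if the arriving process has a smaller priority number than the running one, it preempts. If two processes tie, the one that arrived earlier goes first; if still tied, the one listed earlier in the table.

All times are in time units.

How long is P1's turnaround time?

7

Timeline: | P1 0-7 | P2 7-11 | P3 11-16 | P4 16-18 | P5 18-21 |
Completion: P1=7  P2=11  P3=16  P4=18  P5=21
Turnaround(P1) = completion − arrival = 7 − 0 = 7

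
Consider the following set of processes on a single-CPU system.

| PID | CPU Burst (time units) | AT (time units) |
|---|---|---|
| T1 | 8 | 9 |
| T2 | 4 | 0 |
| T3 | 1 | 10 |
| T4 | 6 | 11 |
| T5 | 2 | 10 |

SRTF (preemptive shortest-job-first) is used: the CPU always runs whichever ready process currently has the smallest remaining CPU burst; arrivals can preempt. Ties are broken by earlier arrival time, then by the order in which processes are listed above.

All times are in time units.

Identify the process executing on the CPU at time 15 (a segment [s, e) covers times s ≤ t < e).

Gantt: | T2 0-4 | idle 4-9 | T1 9-10 | T3 10-11 | T5 11-13 | T4 13-19 | T1 19-26 |
Completion: T1=26  T2=4  T3=11  T4=19  T5=13

T4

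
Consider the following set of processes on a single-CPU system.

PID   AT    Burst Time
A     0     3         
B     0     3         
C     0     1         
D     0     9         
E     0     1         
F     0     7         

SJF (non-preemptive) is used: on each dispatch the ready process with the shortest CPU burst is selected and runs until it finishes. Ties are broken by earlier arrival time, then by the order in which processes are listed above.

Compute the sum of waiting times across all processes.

Timeline: | C 0-1 | E 1-2 | A 2-5 | B 5-8 | F 8-15 | D 15-24 |
Completion: A=5  B=8  C=1  D=24  E=2  F=15
Waiting = turnaround − burst: A=2, B=5, C=0, D=15, E=1, F=8
Total waiting = 2 + 5 + 0 + 15 + 1 + 8 = 31

31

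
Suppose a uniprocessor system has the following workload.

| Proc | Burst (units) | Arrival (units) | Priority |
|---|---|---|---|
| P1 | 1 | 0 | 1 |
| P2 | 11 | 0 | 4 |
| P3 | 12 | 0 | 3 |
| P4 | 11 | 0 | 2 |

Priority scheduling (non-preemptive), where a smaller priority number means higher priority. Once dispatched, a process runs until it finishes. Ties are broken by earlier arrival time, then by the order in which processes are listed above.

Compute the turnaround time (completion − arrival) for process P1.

Timeline: | P1 0-1 | P4 1-12 | P3 12-24 | P2 24-35 |
Completion: P1=1  P2=35  P3=24  P4=12
Turnaround (C−A): P1=1  P2=35  P3=24  P4=12
Turnaround(P1) = completion − arrival = 1 − 0 = 1

1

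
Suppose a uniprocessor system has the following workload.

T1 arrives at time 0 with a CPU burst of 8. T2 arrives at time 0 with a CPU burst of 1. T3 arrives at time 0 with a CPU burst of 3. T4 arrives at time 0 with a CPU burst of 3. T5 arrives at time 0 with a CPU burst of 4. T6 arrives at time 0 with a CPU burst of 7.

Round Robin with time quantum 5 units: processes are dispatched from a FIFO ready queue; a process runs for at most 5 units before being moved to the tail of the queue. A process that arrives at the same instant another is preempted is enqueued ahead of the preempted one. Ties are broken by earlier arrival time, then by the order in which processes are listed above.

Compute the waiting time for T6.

19

Schedule: | T1 0-5 | T2 5-6 | T3 6-9 | T4 9-12 | T5 12-16 | T6 16-21 | T1 21-24 | T6 24-26 |
Completion: T1=24  T2=6  T3=9  T4=12  T5=16  T6=26
Turnaround (C−A): T1=24  T2=6  T3=9  T4=12  T5=16  T6=26
Waiting(T6) = turnaround − burst = 26 − 7 = 19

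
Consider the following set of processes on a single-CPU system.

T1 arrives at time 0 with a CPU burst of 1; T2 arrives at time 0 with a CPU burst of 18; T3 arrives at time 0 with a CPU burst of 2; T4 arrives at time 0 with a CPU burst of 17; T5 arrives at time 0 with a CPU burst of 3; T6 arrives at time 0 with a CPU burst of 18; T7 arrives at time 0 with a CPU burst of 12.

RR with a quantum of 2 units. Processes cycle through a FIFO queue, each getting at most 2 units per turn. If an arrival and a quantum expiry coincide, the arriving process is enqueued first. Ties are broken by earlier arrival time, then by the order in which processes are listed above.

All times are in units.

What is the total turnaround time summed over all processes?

Schedule: | T1 0-1 | T2 1-3 | T3 3-5 | T4 5-7 | T5 7-9 | T6 9-11 | T7 11-13 | T2 13-15 | T4 15-17 | T5 17-18 | T6 18-20 | T7 20-22 | T2 22-24 | T4 24-26 | T6 26-28 | T7 28-30 | T2 30-32 | T4 32-34 | T6 34-36 | T7 36-38 | T2 38-40 | T4 40-42 | T6 42-44 | T7 44-46 | T2 46-48 | T4 48-50 | T6 50-52 | T7 52-54 | T2 54-56 | T4 56-58 | T6 58-60 | T2 60-62 | T4 62-64 | T6 64-66 | T2 66-68 | T4 68-69 | T6 69-71 |
Completion: T1=1  T2=68  T3=5  T4=69  T5=18  T6=71  T7=54
Turnaround (C−A): T1=1  T2=68  T3=5  T4=69  T5=18  T6=71  T7=54
Turnaround = completion − arrival: T1=1, T2=68, T3=5, T4=69, T5=18, T6=71, T7=54
Total turnaround = 1 + 68 + 5 + 69 + 18 + 71 + 54 = 286

286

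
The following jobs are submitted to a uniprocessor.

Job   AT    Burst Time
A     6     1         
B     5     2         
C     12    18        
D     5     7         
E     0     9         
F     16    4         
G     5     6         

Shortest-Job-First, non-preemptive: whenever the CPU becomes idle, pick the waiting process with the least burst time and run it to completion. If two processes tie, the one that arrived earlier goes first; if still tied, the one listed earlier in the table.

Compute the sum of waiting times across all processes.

51

Timeline: | E 0-9 | A 9-10 | B 10-12 | G 12-18 | F 18-22 | D 22-29 | C 29-47 |
Completion: A=10  B=12  C=47  D=29  E=9  F=22  G=18
Turnaround (C−A): A=4  B=7  C=35  D=24  E=9  F=6  G=13
Waiting = turnaround − burst: A=3, B=5, C=17, D=17, E=0, F=2, G=7
Total waiting = 3 + 5 + 17 + 17 + 0 + 2 + 7 = 51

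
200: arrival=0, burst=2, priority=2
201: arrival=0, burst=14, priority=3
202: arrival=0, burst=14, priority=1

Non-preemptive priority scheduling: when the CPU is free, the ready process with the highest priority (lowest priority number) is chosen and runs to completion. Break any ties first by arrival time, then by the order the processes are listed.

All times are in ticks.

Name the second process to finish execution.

200

Gantt: | 202 0-14 | 200 14-16 | 201 16-30 |
Completion: 200=16  201=30  202=14
Finish order: 202 → 200 → 201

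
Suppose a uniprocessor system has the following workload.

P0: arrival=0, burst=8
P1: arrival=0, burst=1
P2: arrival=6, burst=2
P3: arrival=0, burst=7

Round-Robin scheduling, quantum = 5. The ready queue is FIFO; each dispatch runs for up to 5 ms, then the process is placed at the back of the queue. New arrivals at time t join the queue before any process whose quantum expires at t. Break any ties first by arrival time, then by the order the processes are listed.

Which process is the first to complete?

Schedule: | P0 0-5 | P1 5-6 | P3 6-11 | P0 11-14 | P2 14-16 | P3 16-18 |
Completion: P0=14  P1=6  P2=16  P3=18
Turnaround (C−A): P0=14  P1=6  P2=10  P3=18
Finish order: P1 → P0 → P2 → P3

P1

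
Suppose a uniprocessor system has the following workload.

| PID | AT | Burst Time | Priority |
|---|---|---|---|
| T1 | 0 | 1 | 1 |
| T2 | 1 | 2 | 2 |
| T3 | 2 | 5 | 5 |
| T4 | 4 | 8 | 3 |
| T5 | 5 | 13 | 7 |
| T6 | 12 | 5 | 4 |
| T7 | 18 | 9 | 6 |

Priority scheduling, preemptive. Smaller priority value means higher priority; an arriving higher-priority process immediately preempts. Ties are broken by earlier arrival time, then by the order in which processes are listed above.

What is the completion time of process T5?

43

Timeline: | T1 0-1 | T2 1-3 | T3 3-4 | T4 4-12 | T6 12-17 | T3 17-21 | T7 21-30 | T5 30-43 |
Completion: T1=1  T2=3  T3=21  T4=12  T5=43  T6=17  T7=30
Turnaround (C−A): T1=1  T2=2  T3=19  T4=8  T5=38  T6=5  T7=12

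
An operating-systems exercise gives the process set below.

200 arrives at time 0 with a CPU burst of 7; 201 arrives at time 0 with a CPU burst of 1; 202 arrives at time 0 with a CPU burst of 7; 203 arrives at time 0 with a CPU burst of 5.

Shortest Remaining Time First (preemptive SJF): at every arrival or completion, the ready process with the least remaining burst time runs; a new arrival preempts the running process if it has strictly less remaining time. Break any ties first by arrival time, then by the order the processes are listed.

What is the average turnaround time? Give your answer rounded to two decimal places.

Gantt: | 201 0-1 | 203 1-6 | 200 6-13 | 202 13-20 |
Completion: 200=13  201=1  202=20  203=6
Turnaround times: 200=13, 201=1, 202=20, 203=6
Average turnaround = (13+1+20+6) / 4 = 40/4 = 10.00

10.00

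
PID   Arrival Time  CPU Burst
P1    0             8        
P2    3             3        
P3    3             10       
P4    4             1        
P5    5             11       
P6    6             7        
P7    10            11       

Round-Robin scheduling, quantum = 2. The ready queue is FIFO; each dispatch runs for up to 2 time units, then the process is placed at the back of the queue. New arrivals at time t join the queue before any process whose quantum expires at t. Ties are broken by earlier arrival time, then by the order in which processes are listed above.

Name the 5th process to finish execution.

P3

Schedule: | P1 0-4 | P2 4-6 | P3 6-8 | P4 8-9 | P1 9-11 | P5 11-13 | P6 13-15 | P2 15-16 | P3 16-18 | P7 18-20 | P1 20-22 | P5 22-24 | P6 24-26 | P3 26-28 | P7 28-30 | P5 30-32 | P6 32-34 | P3 34-36 | P7 36-38 | P5 38-40 | P6 40-41 | P3 41-43 | P7 43-45 | P5 45-47 | P7 47-49 | P5 49-50 | P7 50-51 |
Completion: P1=22  P2=16  P3=43  P4=9  P5=50  P6=41  P7=51
Turnaround (C−A): P1=22  P2=13  P3=40  P4=5  P5=45  P6=35  P7=41
Finish order: P4 → P2 → P1 → P6 → P3 → P5 → P7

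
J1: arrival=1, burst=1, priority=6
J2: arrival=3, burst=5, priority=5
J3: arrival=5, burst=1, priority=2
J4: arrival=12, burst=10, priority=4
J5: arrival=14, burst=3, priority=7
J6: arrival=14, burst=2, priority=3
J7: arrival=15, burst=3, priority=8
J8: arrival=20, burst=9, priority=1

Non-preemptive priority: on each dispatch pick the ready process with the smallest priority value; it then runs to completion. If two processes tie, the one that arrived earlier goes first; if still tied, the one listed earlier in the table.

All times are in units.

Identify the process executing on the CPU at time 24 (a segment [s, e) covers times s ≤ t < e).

J8

Schedule: | idle 0-1 | J1 1-2 | idle 2-3 | J2 3-8 | J3 8-9 | idle 9-12 | J4 12-22 | J8 22-31 | J6 31-33 | J5 33-36 | J7 36-39 |
Completion: J1=2  J2=8  J3=9  J4=22  J5=36  J6=33  J7=39  J8=31
Turnaround (C−A): J1=1  J2=5  J3=4  J4=10  J5=22  J6=19  J7=24  J8=11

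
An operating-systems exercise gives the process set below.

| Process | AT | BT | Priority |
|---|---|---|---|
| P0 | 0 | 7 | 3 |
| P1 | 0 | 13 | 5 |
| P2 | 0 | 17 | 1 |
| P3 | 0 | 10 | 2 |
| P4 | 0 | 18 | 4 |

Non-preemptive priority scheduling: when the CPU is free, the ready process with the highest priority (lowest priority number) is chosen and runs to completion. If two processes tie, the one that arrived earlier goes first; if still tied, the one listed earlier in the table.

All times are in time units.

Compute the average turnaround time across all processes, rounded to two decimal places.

39.00

Schedule: | P2 0-17 | P3 17-27 | P0 27-34 | P4 34-52 | P1 52-65 |
Completion: P0=34  P1=65  P2=17  P3=27  P4=52
Turnaround (C−A): P0=34  P1=65  P2=17  P3=27  P4=52
Turnaround times: P0=34, P1=65, P2=17, P3=27, P4=52
Average turnaround = (34+65+17+27+52) / 5 = 195/5 = 39.00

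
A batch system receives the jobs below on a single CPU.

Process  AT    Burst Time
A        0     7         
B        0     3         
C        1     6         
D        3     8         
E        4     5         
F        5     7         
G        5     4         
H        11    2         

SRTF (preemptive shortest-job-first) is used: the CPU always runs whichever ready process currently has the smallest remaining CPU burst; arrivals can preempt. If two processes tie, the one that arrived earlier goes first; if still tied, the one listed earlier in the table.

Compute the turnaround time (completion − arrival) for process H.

4

Gantt: | B 0-3 | C 3-9 | G 9-13 | H 13-15 | E 15-20 | A 20-27 | F 27-34 | D 34-42 |
Completion: A=27  B=3  C=9  D=42  E=20  F=34  G=13  H=15
Turnaround (C−A): A=27  B=3  C=8  D=39  E=16  F=29  G=8  H=4
Turnaround(H) = completion − arrival = 15 − 11 = 4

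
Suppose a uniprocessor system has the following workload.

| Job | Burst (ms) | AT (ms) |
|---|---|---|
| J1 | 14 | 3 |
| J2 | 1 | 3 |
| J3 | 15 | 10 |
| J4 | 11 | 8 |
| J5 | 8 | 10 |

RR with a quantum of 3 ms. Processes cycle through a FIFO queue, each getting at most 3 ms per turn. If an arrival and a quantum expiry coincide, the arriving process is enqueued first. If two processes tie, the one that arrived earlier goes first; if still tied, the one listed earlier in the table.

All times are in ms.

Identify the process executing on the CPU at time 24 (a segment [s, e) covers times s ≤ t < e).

J4

Schedule: | idle 0-3 | J1 3-6 | J2 6-7 | J1 7-10 | J4 10-13 | J3 13-16 | J5 16-19 | J1 19-22 | J4 22-25 | J3 25-28 | J5 28-31 | J1 31-34 | J4 34-37 | J3 37-40 | J5 40-42 | J1 42-44 | J4 44-46 | J3 46-52 |
Completion: J1=44  J2=7  J3=52  J4=46  J5=42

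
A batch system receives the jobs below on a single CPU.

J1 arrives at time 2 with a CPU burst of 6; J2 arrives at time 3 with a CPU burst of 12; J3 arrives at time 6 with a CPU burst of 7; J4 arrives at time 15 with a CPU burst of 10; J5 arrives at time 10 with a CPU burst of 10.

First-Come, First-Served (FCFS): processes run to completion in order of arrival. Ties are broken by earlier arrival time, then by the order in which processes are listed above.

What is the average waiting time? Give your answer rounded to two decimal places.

11.60

Schedule: | idle 0-2 | J1 2-8 | J2 8-20 | J3 20-27 | J5 27-37 | J4 37-47 |
Completion: J1=8  J2=20  J3=27  J4=47  J5=37
Waiting times: J1=0, J2=5, J3=14, J4=22, J5=17
Average waiting = (0+5+14+22+17) / 5 = 58/5 = 11.60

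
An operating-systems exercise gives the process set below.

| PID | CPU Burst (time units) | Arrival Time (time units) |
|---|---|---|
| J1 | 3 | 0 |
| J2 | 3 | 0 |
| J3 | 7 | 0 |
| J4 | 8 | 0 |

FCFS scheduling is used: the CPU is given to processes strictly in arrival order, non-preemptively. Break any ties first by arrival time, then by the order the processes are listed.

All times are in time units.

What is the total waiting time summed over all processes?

22

Schedule: | J1 0-3 | J2 3-6 | J3 6-13 | J4 13-21 |
Completion: J1=3  J2=6  J3=13  J4=21
Turnaround (C−A): J1=3  J2=6  J3=13  J4=21
Waiting = turnaround − burst: J1=0, J2=3, J3=6, J4=13
Total waiting = 0 + 3 + 6 + 13 = 22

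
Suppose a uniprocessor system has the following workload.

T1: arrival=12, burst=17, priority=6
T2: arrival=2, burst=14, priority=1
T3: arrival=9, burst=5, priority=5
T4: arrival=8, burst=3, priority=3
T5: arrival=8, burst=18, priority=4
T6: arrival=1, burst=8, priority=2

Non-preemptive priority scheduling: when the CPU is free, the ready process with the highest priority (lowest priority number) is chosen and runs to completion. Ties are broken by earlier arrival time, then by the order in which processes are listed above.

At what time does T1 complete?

Schedule: | idle 0-1 | T6 1-9 | T2 9-23 | T4 23-26 | T5 26-44 | T3 44-49 | T1 49-66 |
Completion: T1=66  T2=23  T3=49  T4=26  T5=44  T6=9

66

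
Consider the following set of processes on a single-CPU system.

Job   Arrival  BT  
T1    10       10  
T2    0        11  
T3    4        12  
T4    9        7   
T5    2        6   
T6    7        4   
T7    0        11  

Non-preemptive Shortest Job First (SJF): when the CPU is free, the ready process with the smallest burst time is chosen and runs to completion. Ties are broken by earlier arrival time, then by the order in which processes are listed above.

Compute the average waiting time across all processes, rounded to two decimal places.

Gantt: | T2 0-11 | T6 11-15 | T5 15-21 | T4 21-28 | T1 28-38 | T7 38-49 | T3 49-61 |
Completion: T1=38  T2=11  T3=61  T4=28  T5=21  T6=15  T7=49
Turnaround (C−A): T1=28  T2=11  T3=57  T4=19  T5=19  T6=8  T7=49
Waiting times: T1=18, T2=0, T3=45, T4=12, T5=13, T6=4, T7=38
Average waiting = (18+0+45+12+13+4+38) / 7 = 130/7 = 18.57

18.57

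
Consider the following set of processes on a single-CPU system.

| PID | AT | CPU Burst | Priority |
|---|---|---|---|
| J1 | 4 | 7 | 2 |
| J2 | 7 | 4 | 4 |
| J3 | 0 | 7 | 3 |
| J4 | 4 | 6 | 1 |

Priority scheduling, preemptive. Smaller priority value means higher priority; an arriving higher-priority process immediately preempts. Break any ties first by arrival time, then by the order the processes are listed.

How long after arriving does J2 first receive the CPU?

Timeline: | J3 0-4 | J4 4-10 | J1 10-17 | J3 17-20 | J2 20-24 |
Completion: J1=17  J2=24  J3=20  J4=10
Response(J2) = first start − arrival = 20 − 7 = 13

13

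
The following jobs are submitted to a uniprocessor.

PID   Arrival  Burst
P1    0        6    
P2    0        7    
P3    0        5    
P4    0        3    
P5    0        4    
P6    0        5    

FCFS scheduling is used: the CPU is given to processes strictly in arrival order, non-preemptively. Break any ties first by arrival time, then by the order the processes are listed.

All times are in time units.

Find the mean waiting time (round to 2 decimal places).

Schedule: | P1 0-6 | P2 6-13 | P3 13-18 | P4 18-21 | P5 21-25 | P6 25-30 |
Completion: P1=6  P2=13  P3=18  P4=21  P5=25  P6=30
Waiting times: P1=0, P2=6, P3=13, P4=18, P5=21, P6=25
Average waiting = (0+6+13+18+21+25) / 6 = 83/6 = 13.83

13.83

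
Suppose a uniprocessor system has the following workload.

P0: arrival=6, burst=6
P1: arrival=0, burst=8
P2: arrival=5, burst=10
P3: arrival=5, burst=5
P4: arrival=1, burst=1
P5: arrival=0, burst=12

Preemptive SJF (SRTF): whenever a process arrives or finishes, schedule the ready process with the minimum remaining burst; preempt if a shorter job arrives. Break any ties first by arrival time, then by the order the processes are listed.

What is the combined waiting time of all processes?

58

Timeline: | P1 0-1 | P4 1-2 | P1 2-9 | P3 9-14 | P0 14-20 | P2 20-30 | P5 30-42 |
Completion: P0=20  P1=9  P2=30  P3=14  P4=2  P5=42
Turnaround (C−A): P0=14  P1=9  P2=25  P3=9  P4=1  P5=42
Waiting = turnaround − burst: P0=8, P1=1, P2=15, P3=4, P4=0, P5=30
Total waiting = 8 + 1 + 15 + 4 + 0 + 30 = 58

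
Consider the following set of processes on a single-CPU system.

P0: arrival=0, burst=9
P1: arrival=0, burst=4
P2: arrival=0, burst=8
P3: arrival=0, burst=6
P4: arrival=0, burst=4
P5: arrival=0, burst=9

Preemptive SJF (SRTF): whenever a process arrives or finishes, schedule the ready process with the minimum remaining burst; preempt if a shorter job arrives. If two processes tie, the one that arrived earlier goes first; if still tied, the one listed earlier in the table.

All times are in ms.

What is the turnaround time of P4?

Schedule: | P1 0-4 | P4 4-8 | P3 8-14 | P2 14-22 | P0 22-31 | P5 31-40 |
Completion: P0=31  P1=4  P2=22  P3=14  P4=8  P5=40
Turnaround (C−A): P0=31  P1=4  P2=22  P3=14  P4=8  P5=40
Turnaround(P4) = completion − arrival = 8 − 0 = 8

8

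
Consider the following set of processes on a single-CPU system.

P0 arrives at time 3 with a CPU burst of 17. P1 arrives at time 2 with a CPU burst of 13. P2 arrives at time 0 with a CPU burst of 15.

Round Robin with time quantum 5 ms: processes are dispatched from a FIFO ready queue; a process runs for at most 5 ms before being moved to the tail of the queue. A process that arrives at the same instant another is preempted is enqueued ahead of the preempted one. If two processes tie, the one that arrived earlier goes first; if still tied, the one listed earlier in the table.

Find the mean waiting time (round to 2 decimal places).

Schedule: | P2 0-5 | P1 5-10 | P0 10-15 | P2 15-20 | P1 20-25 | P0 25-30 | P2 30-35 | P1 35-38 | P0 38-45 |
Completion: P0=45  P1=38  P2=35
Waiting times: P0=25, P1=23, P2=20
Average waiting = (25+23+20) / 3 = 68/3 = 22.67

22.67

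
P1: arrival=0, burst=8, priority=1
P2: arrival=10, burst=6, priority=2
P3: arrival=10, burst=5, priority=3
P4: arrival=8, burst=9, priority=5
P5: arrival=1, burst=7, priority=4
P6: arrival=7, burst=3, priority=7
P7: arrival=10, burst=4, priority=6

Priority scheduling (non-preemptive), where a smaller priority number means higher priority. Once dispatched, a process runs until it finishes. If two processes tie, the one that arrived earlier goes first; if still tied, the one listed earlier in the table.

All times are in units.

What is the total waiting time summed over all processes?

98

Schedule: | P1 0-8 | P5 8-15 | P2 15-21 | P3 21-26 | P4 26-35 | P7 35-39 | P6 39-42 |
Completion: P1=8  P2=21  P3=26  P4=35  P5=15  P6=42  P7=39
Waiting = turnaround − burst: P1=0, P2=5, P3=11, P4=18, P5=7, P6=32, P7=25
Total waiting = 0 + 5 + 11 + 18 + 7 + 32 + 25 = 98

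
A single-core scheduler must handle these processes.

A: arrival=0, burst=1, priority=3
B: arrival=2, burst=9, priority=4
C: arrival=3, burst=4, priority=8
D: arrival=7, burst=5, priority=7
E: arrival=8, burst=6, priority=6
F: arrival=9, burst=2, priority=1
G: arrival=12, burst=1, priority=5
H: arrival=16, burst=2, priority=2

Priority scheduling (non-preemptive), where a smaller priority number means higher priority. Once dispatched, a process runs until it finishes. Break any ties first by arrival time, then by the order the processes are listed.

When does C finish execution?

Timeline: | A 0-1 | idle 1-2 | B 2-11 | F 11-13 | G 13-14 | E 14-20 | H 20-22 | D 22-27 | C 27-31 |
Completion: A=1  B=11  C=31  D=27  E=20  F=13  G=14  H=22
Turnaround (C−A): A=1  B=9  C=28  D=20  E=12  F=4  G=2  H=6

31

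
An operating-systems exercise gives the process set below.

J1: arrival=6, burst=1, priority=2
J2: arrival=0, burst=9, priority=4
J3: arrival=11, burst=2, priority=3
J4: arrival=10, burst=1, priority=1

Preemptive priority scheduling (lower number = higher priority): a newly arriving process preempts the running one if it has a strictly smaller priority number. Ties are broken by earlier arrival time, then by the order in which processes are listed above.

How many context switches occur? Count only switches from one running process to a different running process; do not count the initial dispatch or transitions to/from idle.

4

Schedule: | J2 0-6 | J1 6-7 | J2 7-10 | J4 10-11 | J3 11-13 |
Completion: J1=7  J2=10  J3=13  J4=11
Turnaround (C−A): J1=1  J2=10  J3=2  J4=1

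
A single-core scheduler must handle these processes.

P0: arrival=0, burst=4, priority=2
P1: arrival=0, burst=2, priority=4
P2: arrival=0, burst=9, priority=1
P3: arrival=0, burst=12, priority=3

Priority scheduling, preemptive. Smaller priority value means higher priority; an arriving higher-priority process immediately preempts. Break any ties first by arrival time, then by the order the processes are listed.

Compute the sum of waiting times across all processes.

47

Schedule: | P2 0-9 | P0 9-13 | P3 13-25 | P1 25-27 |
Completion: P0=13  P1=27  P2=9  P3=25
Waiting = turnaround − burst: P0=9, P1=25, P2=0, P3=13
Total waiting = 9 + 25 + 0 + 13 = 47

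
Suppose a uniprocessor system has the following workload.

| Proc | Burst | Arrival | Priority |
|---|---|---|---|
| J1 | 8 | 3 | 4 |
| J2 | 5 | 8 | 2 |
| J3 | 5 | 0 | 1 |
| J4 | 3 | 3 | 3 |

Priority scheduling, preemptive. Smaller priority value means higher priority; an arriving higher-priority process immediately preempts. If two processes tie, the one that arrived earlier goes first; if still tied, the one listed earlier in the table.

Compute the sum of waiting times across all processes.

12

Timeline: | J3 0-5 | J4 5-8 | J2 8-13 | J1 13-21 |
Completion: J1=21  J2=13  J3=5  J4=8
Turnaround (C−A): J1=18  J2=5  J3=5  J4=5
Waiting = turnaround − burst: J1=10, J2=0, J3=0, J4=2
Total waiting = 10 + 0 + 0 + 2 = 12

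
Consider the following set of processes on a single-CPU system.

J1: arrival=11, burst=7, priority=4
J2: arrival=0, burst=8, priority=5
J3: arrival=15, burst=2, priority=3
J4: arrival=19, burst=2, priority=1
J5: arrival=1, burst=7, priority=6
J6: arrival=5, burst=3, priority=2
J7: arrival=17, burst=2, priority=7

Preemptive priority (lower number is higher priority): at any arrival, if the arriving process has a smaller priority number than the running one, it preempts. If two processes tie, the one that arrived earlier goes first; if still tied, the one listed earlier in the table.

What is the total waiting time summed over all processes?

40

Schedule: | J2 0-5 | J6 5-8 | J2 8-11 | J1 11-15 | J3 15-17 | J1 17-19 | J4 19-21 | J1 21-22 | J5 22-29 | J7 29-31 |
Completion: J1=22  J2=11  J3=17  J4=21  J5=29  J6=8  J7=31
Turnaround (C−A): J1=11  J2=11  J3=2  J4=2  J5=28  J6=3  J7=14
Waiting = turnaround − burst: J1=4, J2=3, J3=0, J4=0, J5=21, J6=0, J7=12
Total waiting = 4 + 3 + 0 + 0 + 21 + 0 + 12 = 40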